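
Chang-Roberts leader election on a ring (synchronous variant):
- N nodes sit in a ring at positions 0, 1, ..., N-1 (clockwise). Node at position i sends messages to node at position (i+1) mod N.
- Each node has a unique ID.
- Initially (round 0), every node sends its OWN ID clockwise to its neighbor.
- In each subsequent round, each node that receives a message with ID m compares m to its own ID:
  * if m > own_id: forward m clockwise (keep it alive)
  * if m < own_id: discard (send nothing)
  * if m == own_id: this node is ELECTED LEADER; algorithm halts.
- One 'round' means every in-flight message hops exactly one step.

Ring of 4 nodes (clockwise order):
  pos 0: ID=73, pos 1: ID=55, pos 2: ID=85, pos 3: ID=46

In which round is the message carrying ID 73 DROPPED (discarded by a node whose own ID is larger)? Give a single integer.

Round 1: pos1(id55) recv 73: fwd; pos2(id85) recv 55: drop; pos3(id46) recv 85: fwd; pos0(id73) recv 46: drop
Round 2: pos2(id85) recv 73: drop; pos0(id73) recv 85: fwd
Round 3: pos1(id55) recv 85: fwd
Round 4: pos2(id85) recv 85: ELECTED
Message ID 73 originates at pos 0; dropped at pos 2 in round 2

Answer: 2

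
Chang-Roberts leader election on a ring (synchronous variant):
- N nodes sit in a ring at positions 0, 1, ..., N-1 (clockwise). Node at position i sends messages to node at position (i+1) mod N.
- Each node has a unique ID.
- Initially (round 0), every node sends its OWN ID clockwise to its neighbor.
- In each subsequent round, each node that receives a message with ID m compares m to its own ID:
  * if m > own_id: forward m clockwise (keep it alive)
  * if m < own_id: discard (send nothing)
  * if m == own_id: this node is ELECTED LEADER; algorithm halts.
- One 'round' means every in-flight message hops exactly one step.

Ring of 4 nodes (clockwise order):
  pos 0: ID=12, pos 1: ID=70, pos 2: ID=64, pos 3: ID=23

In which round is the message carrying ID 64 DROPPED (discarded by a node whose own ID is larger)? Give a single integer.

Round 1: pos1(id70) recv 12: drop; pos2(id64) recv 70: fwd; pos3(id23) recv 64: fwd; pos0(id12) recv 23: fwd
Round 2: pos3(id23) recv 70: fwd; pos0(id12) recv 64: fwd; pos1(id70) recv 23: drop
Round 3: pos0(id12) recv 70: fwd; pos1(id70) recv 64: drop
Round 4: pos1(id70) recv 70: ELECTED
Message ID 64 originates at pos 2; dropped at pos 1 in round 3

Answer: 3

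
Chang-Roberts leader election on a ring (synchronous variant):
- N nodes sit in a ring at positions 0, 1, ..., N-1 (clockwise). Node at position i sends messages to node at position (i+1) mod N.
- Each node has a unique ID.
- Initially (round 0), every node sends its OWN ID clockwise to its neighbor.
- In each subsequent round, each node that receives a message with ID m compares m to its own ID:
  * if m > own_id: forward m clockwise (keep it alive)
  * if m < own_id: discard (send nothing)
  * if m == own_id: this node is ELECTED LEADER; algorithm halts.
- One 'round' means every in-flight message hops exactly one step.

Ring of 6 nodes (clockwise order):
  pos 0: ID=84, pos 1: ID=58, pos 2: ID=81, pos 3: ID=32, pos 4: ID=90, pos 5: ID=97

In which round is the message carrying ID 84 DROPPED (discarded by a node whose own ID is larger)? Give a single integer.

Round 1: pos1(id58) recv 84: fwd; pos2(id81) recv 58: drop; pos3(id32) recv 81: fwd; pos4(id90) recv 32: drop; pos5(id97) recv 90: drop; pos0(id84) recv 97: fwd
Round 2: pos2(id81) recv 84: fwd; pos4(id90) recv 81: drop; pos1(id58) recv 97: fwd
Round 3: pos3(id32) recv 84: fwd; pos2(id81) recv 97: fwd
Round 4: pos4(id90) recv 84: drop; pos3(id32) recv 97: fwd
Round 5: pos4(id90) recv 97: fwd
Round 6: pos5(id97) recv 97: ELECTED
Message ID 84 originates at pos 0; dropped at pos 4 in round 4

Answer: 4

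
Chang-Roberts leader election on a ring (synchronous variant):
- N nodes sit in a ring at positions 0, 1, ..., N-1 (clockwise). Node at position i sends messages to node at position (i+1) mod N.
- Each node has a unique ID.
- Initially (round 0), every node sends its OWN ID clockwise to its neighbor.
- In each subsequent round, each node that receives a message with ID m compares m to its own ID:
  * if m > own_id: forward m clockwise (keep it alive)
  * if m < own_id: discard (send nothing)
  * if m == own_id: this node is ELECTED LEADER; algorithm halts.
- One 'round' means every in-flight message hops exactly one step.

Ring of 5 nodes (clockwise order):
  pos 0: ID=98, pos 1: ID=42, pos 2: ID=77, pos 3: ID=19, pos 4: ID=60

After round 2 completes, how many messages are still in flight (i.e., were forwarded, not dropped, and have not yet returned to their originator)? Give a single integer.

Answer: 2

Derivation:
Round 1: pos1(id42) recv 98: fwd; pos2(id77) recv 42: drop; pos3(id19) recv 77: fwd; pos4(id60) recv 19: drop; pos0(id98) recv 60: drop
Round 2: pos2(id77) recv 98: fwd; pos4(id60) recv 77: fwd
After round 2: 2 messages still in flight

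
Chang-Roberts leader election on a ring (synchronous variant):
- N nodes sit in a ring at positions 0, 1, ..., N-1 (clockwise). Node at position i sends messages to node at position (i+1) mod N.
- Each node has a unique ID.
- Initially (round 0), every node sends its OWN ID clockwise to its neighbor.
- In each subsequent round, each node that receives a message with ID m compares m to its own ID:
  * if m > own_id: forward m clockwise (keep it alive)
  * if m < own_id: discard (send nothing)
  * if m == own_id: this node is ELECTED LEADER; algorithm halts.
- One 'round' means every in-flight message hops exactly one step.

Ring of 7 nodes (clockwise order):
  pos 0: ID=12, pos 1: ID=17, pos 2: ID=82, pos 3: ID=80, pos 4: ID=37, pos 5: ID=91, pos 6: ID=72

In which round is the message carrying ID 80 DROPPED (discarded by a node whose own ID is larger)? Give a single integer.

Answer: 2

Derivation:
Round 1: pos1(id17) recv 12: drop; pos2(id82) recv 17: drop; pos3(id80) recv 82: fwd; pos4(id37) recv 80: fwd; pos5(id91) recv 37: drop; pos6(id72) recv 91: fwd; pos0(id12) recv 72: fwd
Round 2: pos4(id37) recv 82: fwd; pos5(id91) recv 80: drop; pos0(id12) recv 91: fwd; pos1(id17) recv 72: fwd
Round 3: pos5(id91) recv 82: drop; pos1(id17) recv 91: fwd; pos2(id82) recv 72: drop
Round 4: pos2(id82) recv 91: fwd
Round 5: pos3(id80) recv 91: fwd
Round 6: pos4(id37) recv 91: fwd
Round 7: pos5(id91) recv 91: ELECTED
Message ID 80 originates at pos 3; dropped at pos 5 in round 2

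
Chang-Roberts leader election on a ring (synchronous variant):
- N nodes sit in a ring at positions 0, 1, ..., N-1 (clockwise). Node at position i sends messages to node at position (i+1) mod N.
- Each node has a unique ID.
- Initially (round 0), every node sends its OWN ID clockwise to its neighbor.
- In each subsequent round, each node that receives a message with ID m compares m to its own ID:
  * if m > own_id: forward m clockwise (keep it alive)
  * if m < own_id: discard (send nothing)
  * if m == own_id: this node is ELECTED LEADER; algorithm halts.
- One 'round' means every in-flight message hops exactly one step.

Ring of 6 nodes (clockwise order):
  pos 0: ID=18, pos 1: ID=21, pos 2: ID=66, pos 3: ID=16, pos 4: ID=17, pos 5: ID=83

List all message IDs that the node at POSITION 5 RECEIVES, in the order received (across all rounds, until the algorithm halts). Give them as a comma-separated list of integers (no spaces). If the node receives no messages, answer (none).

Answer: 17,66,83

Derivation:
Round 1: pos1(id21) recv 18: drop; pos2(id66) recv 21: drop; pos3(id16) recv 66: fwd; pos4(id17) recv 16: drop; pos5(id83) recv 17: drop; pos0(id18) recv 83: fwd
Round 2: pos4(id17) recv 66: fwd; pos1(id21) recv 83: fwd
Round 3: pos5(id83) recv 66: drop; pos2(id66) recv 83: fwd
Round 4: pos3(id16) recv 83: fwd
Round 5: pos4(id17) recv 83: fwd
Round 6: pos5(id83) recv 83: ELECTED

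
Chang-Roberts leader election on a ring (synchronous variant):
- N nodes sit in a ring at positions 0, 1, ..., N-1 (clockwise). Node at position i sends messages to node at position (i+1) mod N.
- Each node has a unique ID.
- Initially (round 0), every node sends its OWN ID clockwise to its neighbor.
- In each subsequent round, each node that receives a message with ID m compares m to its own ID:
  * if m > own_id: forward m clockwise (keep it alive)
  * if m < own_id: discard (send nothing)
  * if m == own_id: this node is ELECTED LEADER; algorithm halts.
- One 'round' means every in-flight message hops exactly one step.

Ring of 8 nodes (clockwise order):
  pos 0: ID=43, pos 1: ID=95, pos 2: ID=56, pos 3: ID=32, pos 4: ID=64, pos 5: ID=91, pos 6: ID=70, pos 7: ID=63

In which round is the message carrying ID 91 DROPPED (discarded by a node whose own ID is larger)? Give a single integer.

Answer: 4

Derivation:
Round 1: pos1(id95) recv 43: drop; pos2(id56) recv 95: fwd; pos3(id32) recv 56: fwd; pos4(id64) recv 32: drop; pos5(id91) recv 64: drop; pos6(id70) recv 91: fwd; pos7(id63) recv 70: fwd; pos0(id43) recv 63: fwd
Round 2: pos3(id32) recv 95: fwd; pos4(id64) recv 56: drop; pos7(id63) recv 91: fwd; pos0(id43) recv 70: fwd; pos1(id95) recv 63: drop
Round 3: pos4(id64) recv 95: fwd; pos0(id43) recv 91: fwd; pos1(id95) recv 70: drop
Round 4: pos5(id91) recv 95: fwd; pos1(id95) recv 91: drop
Round 5: pos6(id70) recv 95: fwd
Round 6: pos7(id63) recv 95: fwd
Round 7: pos0(id43) recv 95: fwd
Round 8: pos1(id95) recv 95: ELECTED
Message ID 91 originates at pos 5; dropped at pos 1 in round 4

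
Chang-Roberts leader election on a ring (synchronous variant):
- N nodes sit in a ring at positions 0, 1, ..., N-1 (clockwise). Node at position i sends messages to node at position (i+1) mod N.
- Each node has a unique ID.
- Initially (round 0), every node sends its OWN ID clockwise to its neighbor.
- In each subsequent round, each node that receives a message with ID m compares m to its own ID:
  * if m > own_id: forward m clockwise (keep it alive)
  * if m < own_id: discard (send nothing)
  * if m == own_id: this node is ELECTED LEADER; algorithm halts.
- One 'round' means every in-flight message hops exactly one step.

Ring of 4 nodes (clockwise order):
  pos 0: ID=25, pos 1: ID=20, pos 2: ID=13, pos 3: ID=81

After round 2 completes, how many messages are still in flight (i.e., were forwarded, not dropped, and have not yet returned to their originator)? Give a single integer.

Answer: 2

Derivation:
Round 1: pos1(id20) recv 25: fwd; pos2(id13) recv 20: fwd; pos3(id81) recv 13: drop; pos0(id25) recv 81: fwd
Round 2: pos2(id13) recv 25: fwd; pos3(id81) recv 20: drop; pos1(id20) recv 81: fwd
After round 2: 2 messages still in flight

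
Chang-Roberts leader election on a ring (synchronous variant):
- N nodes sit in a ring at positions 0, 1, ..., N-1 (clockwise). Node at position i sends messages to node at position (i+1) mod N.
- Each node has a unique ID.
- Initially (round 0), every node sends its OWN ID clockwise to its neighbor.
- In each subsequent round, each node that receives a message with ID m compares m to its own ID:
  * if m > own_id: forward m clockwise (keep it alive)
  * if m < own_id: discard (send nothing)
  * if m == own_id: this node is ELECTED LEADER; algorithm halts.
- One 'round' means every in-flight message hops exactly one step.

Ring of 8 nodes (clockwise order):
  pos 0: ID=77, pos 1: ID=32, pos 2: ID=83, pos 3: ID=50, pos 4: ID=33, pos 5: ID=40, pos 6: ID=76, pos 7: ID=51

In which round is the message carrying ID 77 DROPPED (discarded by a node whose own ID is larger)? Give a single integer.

Answer: 2

Derivation:
Round 1: pos1(id32) recv 77: fwd; pos2(id83) recv 32: drop; pos3(id50) recv 83: fwd; pos4(id33) recv 50: fwd; pos5(id40) recv 33: drop; pos6(id76) recv 40: drop; pos7(id51) recv 76: fwd; pos0(id77) recv 51: drop
Round 2: pos2(id83) recv 77: drop; pos4(id33) recv 83: fwd; pos5(id40) recv 50: fwd; pos0(id77) recv 76: drop
Round 3: pos5(id40) recv 83: fwd; pos6(id76) recv 50: drop
Round 4: pos6(id76) recv 83: fwd
Round 5: pos7(id51) recv 83: fwd
Round 6: pos0(id77) recv 83: fwd
Round 7: pos1(id32) recv 83: fwd
Round 8: pos2(id83) recv 83: ELECTED
Message ID 77 originates at pos 0; dropped at pos 2 in round 2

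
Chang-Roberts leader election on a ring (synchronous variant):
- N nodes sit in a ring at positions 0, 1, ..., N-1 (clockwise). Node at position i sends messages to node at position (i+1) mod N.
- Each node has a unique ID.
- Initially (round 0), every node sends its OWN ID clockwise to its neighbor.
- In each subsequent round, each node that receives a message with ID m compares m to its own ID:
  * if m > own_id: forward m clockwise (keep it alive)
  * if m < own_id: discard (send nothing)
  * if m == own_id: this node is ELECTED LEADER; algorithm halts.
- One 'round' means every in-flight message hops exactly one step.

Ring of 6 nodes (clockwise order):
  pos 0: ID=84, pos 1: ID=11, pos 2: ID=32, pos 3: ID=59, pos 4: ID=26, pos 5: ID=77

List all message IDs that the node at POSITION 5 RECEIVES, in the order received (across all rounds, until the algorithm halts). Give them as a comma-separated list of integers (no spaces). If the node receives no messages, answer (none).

Round 1: pos1(id11) recv 84: fwd; pos2(id32) recv 11: drop; pos3(id59) recv 32: drop; pos4(id26) recv 59: fwd; pos5(id77) recv 26: drop; pos0(id84) recv 77: drop
Round 2: pos2(id32) recv 84: fwd; pos5(id77) recv 59: drop
Round 3: pos3(id59) recv 84: fwd
Round 4: pos4(id26) recv 84: fwd
Round 5: pos5(id77) recv 84: fwd
Round 6: pos0(id84) recv 84: ELECTED

Answer: 26,59,84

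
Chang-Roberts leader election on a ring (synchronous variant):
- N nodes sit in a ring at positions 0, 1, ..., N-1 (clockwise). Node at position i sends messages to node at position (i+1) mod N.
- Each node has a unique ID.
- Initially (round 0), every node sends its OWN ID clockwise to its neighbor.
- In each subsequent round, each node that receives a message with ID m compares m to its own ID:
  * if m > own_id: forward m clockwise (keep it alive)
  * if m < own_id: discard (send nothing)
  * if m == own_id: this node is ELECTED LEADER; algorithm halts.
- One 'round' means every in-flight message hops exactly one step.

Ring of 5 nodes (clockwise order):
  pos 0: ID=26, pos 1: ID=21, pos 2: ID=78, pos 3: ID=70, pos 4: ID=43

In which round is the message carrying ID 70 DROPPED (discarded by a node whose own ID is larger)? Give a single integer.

Answer: 4

Derivation:
Round 1: pos1(id21) recv 26: fwd; pos2(id78) recv 21: drop; pos3(id70) recv 78: fwd; pos4(id43) recv 70: fwd; pos0(id26) recv 43: fwd
Round 2: pos2(id78) recv 26: drop; pos4(id43) recv 78: fwd; pos0(id26) recv 70: fwd; pos1(id21) recv 43: fwd
Round 3: pos0(id26) recv 78: fwd; pos1(id21) recv 70: fwd; pos2(id78) recv 43: drop
Round 4: pos1(id21) recv 78: fwd; pos2(id78) recv 70: drop
Round 5: pos2(id78) recv 78: ELECTED
Message ID 70 originates at pos 3; dropped at pos 2 in round 4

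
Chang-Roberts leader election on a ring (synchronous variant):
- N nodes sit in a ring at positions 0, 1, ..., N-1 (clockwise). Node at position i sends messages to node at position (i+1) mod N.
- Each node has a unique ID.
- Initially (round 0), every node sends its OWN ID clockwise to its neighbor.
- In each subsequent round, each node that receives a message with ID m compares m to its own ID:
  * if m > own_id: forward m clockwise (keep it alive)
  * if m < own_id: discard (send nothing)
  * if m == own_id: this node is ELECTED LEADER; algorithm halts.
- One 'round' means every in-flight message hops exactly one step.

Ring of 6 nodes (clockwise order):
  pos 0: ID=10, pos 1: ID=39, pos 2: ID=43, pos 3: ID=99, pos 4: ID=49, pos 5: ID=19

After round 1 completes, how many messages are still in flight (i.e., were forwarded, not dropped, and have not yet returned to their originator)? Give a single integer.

Answer: 3

Derivation:
Round 1: pos1(id39) recv 10: drop; pos2(id43) recv 39: drop; pos3(id99) recv 43: drop; pos4(id49) recv 99: fwd; pos5(id19) recv 49: fwd; pos0(id10) recv 19: fwd
After round 1: 3 messages still in flight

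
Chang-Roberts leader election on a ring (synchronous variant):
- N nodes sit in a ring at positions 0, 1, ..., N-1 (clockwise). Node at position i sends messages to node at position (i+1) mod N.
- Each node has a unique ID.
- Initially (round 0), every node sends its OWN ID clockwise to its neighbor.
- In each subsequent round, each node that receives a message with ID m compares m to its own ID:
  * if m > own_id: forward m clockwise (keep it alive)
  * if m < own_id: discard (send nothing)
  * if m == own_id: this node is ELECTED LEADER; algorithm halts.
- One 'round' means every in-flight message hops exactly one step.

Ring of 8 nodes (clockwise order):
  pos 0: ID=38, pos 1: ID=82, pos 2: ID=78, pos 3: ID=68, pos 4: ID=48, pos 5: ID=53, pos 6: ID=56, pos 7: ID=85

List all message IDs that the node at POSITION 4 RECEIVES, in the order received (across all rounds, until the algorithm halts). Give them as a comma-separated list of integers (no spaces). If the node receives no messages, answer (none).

Round 1: pos1(id82) recv 38: drop; pos2(id78) recv 82: fwd; pos3(id68) recv 78: fwd; pos4(id48) recv 68: fwd; pos5(id53) recv 48: drop; pos6(id56) recv 53: drop; pos7(id85) recv 56: drop; pos0(id38) recv 85: fwd
Round 2: pos3(id68) recv 82: fwd; pos4(id48) recv 78: fwd; pos5(id53) recv 68: fwd; pos1(id82) recv 85: fwd
Round 3: pos4(id48) recv 82: fwd; pos5(id53) recv 78: fwd; pos6(id56) recv 68: fwd; pos2(id78) recv 85: fwd
Round 4: pos5(id53) recv 82: fwd; pos6(id56) recv 78: fwd; pos7(id85) recv 68: drop; pos3(id68) recv 85: fwd
Round 5: pos6(id56) recv 82: fwd; pos7(id85) recv 78: drop; pos4(id48) recv 85: fwd
Round 6: pos7(id85) recv 82: drop; pos5(id53) recv 85: fwd
Round 7: pos6(id56) recv 85: fwd
Round 8: pos7(id85) recv 85: ELECTED

Answer: 68,78,82,85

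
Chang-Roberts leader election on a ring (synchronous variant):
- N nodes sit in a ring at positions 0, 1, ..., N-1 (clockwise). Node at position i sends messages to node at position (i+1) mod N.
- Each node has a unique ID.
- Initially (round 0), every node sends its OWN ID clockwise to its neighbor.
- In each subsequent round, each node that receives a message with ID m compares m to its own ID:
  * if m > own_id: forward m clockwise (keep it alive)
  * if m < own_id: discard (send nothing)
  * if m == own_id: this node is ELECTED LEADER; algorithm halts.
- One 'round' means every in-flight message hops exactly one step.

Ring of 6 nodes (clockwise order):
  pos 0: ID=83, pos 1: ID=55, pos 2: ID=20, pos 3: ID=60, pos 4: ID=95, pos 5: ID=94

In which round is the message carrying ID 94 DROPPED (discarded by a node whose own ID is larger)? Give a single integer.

Answer: 5

Derivation:
Round 1: pos1(id55) recv 83: fwd; pos2(id20) recv 55: fwd; pos3(id60) recv 20: drop; pos4(id95) recv 60: drop; pos5(id94) recv 95: fwd; pos0(id83) recv 94: fwd
Round 2: pos2(id20) recv 83: fwd; pos3(id60) recv 55: drop; pos0(id83) recv 95: fwd; pos1(id55) recv 94: fwd
Round 3: pos3(id60) recv 83: fwd; pos1(id55) recv 95: fwd; pos2(id20) recv 94: fwd
Round 4: pos4(id95) recv 83: drop; pos2(id20) recv 95: fwd; pos3(id60) recv 94: fwd
Round 5: pos3(id60) recv 95: fwd; pos4(id95) recv 94: drop
Round 6: pos4(id95) recv 95: ELECTED
Message ID 94 originates at pos 5; dropped at pos 4 in round 5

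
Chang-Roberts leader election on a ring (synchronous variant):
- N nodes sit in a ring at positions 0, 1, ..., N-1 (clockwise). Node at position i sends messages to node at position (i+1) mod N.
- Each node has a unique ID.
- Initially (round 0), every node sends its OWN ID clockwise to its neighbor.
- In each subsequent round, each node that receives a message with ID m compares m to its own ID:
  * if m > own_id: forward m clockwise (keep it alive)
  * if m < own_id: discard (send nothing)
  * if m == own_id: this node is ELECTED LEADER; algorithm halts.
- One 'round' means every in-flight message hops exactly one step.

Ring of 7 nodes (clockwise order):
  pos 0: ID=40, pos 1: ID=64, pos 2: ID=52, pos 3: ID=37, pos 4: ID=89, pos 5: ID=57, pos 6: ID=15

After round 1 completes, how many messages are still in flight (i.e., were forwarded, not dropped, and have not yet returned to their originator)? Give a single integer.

Round 1: pos1(id64) recv 40: drop; pos2(id52) recv 64: fwd; pos3(id37) recv 52: fwd; pos4(id89) recv 37: drop; pos5(id57) recv 89: fwd; pos6(id15) recv 57: fwd; pos0(id40) recv 15: drop
After round 1: 4 messages still in flight

Answer: 4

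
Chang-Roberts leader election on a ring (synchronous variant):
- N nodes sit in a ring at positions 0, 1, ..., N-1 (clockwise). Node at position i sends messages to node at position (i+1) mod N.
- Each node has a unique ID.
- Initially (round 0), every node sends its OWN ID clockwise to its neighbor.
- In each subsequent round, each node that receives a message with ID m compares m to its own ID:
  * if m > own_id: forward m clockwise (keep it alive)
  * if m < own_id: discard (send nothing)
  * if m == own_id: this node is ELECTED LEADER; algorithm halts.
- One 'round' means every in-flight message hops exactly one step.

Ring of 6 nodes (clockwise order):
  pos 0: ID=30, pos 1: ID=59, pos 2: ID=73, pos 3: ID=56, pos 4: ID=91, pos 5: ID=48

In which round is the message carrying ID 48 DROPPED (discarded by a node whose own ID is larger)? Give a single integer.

Round 1: pos1(id59) recv 30: drop; pos2(id73) recv 59: drop; pos3(id56) recv 73: fwd; pos4(id91) recv 56: drop; pos5(id48) recv 91: fwd; pos0(id30) recv 48: fwd
Round 2: pos4(id91) recv 73: drop; pos0(id30) recv 91: fwd; pos1(id59) recv 48: drop
Round 3: pos1(id59) recv 91: fwd
Round 4: pos2(id73) recv 91: fwd
Round 5: pos3(id56) recv 91: fwd
Round 6: pos4(id91) recv 91: ELECTED
Message ID 48 originates at pos 5; dropped at pos 1 in round 2

Answer: 2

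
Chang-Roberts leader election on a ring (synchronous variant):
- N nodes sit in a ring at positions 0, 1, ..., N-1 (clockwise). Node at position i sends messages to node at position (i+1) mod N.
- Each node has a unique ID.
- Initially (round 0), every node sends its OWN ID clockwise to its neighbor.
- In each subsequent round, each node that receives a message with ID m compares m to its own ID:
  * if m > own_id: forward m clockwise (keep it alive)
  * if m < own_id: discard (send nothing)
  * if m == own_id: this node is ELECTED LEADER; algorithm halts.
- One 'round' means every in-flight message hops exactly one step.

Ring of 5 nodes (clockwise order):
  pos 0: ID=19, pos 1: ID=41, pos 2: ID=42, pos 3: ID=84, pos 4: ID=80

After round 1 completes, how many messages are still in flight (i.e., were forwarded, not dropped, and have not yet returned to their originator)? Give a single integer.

Round 1: pos1(id41) recv 19: drop; pos2(id42) recv 41: drop; pos3(id84) recv 42: drop; pos4(id80) recv 84: fwd; pos0(id19) recv 80: fwd
After round 1: 2 messages still in flight

Answer: 2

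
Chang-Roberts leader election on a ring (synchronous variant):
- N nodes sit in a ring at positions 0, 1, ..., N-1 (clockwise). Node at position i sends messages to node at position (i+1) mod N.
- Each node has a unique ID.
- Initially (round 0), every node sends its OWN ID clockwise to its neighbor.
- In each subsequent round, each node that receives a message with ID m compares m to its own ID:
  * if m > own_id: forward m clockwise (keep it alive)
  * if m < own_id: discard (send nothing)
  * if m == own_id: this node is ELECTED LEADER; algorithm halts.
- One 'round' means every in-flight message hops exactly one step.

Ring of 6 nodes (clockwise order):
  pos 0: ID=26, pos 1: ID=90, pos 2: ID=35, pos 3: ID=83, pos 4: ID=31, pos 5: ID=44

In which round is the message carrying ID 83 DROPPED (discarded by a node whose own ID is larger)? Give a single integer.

Round 1: pos1(id90) recv 26: drop; pos2(id35) recv 90: fwd; pos3(id83) recv 35: drop; pos4(id31) recv 83: fwd; pos5(id44) recv 31: drop; pos0(id26) recv 44: fwd
Round 2: pos3(id83) recv 90: fwd; pos5(id44) recv 83: fwd; pos1(id90) recv 44: drop
Round 3: pos4(id31) recv 90: fwd; pos0(id26) recv 83: fwd
Round 4: pos5(id44) recv 90: fwd; pos1(id90) recv 83: drop
Round 5: pos0(id26) recv 90: fwd
Round 6: pos1(id90) recv 90: ELECTED
Message ID 83 originates at pos 3; dropped at pos 1 in round 4

Answer: 4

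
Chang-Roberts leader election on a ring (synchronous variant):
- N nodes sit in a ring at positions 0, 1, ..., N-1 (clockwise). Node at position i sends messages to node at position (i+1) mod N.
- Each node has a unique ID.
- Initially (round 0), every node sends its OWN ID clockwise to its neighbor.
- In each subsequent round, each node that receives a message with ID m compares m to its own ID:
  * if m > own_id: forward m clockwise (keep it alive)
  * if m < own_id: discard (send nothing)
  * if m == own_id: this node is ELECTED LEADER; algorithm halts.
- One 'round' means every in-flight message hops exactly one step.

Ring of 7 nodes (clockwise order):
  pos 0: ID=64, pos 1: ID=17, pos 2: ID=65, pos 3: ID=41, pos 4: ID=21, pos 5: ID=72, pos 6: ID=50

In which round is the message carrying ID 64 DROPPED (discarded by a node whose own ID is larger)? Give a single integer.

Answer: 2

Derivation:
Round 1: pos1(id17) recv 64: fwd; pos2(id65) recv 17: drop; pos3(id41) recv 65: fwd; pos4(id21) recv 41: fwd; pos5(id72) recv 21: drop; pos6(id50) recv 72: fwd; pos0(id64) recv 50: drop
Round 2: pos2(id65) recv 64: drop; pos4(id21) recv 65: fwd; pos5(id72) recv 41: drop; pos0(id64) recv 72: fwd
Round 3: pos5(id72) recv 65: drop; pos1(id17) recv 72: fwd
Round 4: pos2(id65) recv 72: fwd
Round 5: pos3(id41) recv 72: fwd
Round 6: pos4(id21) recv 72: fwd
Round 7: pos5(id72) recv 72: ELECTED
Message ID 64 originates at pos 0; dropped at pos 2 in round 2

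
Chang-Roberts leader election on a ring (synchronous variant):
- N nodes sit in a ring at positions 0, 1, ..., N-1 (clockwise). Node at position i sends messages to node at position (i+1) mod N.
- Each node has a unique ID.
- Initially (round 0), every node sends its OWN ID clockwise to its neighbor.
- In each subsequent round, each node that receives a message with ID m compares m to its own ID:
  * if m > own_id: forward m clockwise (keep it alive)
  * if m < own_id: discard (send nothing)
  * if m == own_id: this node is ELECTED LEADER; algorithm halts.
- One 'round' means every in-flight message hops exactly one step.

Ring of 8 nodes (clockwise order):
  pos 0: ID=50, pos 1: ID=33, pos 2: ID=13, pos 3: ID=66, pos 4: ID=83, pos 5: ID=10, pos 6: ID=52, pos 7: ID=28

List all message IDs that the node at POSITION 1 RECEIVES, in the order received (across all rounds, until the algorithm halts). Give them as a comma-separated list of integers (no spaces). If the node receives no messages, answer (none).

Round 1: pos1(id33) recv 50: fwd; pos2(id13) recv 33: fwd; pos3(id66) recv 13: drop; pos4(id83) recv 66: drop; pos5(id10) recv 83: fwd; pos6(id52) recv 10: drop; pos7(id28) recv 52: fwd; pos0(id50) recv 28: drop
Round 2: pos2(id13) recv 50: fwd; pos3(id66) recv 33: drop; pos6(id52) recv 83: fwd; pos0(id50) recv 52: fwd
Round 3: pos3(id66) recv 50: drop; pos7(id28) recv 83: fwd; pos1(id33) recv 52: fwd
Round 4: pos0(id50) recv 83: fwd; pos2(id13) recv 52: fwd
Round 5: pos1(id33) recv 83: fwd; pos3(id66) recv 52: drop
Round 6: pos2(id13) recv 83: fwd
Round 7: pos3(id66) recv 83: fwd
Round 8: pos4(id83) recv 83: ELECTED

Answer: 50,52,83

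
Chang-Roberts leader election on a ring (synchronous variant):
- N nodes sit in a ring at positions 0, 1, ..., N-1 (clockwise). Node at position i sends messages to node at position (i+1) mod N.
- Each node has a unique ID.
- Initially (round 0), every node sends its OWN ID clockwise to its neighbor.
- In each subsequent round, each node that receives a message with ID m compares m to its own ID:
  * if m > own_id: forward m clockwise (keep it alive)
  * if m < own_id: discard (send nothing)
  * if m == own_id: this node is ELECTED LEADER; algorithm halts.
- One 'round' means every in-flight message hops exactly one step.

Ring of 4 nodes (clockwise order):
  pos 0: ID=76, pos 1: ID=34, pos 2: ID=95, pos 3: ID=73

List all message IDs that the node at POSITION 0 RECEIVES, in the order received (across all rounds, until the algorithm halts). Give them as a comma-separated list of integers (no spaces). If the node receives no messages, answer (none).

Answer: 73,95

Derivation:
Round 1: pos1(id34) recv 76: fwd; pos2(id95) recv 34: drop; pos3(id73) recv 95: fwd; pos0(id76) recv 73: drop
Round 2: pos2(id95) recv 76: drop; pos0(id76) recv 95: fwd
Round 3: pos1(id34) recv 95: fwd
Round 4: pos2(id95) recv 95: ELECTED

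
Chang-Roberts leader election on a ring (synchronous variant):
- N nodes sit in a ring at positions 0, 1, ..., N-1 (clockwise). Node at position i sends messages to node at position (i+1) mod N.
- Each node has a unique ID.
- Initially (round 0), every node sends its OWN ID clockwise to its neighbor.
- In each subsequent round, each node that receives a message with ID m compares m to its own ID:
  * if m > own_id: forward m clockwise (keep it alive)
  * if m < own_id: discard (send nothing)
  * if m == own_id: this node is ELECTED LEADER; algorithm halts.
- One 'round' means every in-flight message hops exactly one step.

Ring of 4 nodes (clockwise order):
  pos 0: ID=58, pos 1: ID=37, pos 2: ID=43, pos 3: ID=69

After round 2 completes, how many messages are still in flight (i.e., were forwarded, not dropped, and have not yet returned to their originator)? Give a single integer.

Answer: 2

Derivation:
Round 1: pos1(id37) recv 58: fwd; pos2(id43) recv 37: drop; pos3(id69) recv 43: drop; pos0(id58) recv 69: fwd
Round 2: pos2(id43) recv 58: fwd; pos1(id37) recv 69: fwd
After round 2: 2 messages still in flight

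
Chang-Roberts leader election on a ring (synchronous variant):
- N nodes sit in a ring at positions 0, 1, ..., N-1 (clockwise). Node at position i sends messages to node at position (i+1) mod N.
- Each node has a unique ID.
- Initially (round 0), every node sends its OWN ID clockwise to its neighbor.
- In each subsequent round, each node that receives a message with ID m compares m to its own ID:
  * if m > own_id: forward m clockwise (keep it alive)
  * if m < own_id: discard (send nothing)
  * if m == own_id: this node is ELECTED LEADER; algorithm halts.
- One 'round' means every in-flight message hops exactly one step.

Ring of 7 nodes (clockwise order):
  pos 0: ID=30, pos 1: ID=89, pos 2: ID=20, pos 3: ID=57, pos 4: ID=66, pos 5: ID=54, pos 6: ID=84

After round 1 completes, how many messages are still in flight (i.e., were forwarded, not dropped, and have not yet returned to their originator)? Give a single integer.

Round 1: pos1(id89) recv 30: drop; pos2(id20) recv 89: fwd; pos3(id57) recv 20: drop; pos4(id66) recv 57: drop; pos5(id54) recv 66: fwd; pos6(id84) recv 54: drop; pos0(id30) recv 84: fwd
After round 1: 3 messages still in flight

Answer: 3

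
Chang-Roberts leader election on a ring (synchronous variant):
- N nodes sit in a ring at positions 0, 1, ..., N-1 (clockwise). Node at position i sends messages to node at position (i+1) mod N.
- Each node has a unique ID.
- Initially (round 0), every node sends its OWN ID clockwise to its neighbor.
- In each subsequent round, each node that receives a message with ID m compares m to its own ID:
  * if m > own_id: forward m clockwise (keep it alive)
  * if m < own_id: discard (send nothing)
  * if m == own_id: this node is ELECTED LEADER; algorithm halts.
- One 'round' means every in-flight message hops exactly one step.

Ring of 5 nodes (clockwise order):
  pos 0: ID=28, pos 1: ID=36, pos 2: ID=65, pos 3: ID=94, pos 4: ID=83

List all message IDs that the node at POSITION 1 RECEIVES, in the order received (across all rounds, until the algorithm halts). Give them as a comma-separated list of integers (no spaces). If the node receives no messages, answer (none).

Answer: 28,83,94

Derivation:
Round 1: pos1(id36) recv 28: drop; pos2(id65) recv 36: drop; pos3(id94) recv 65: drop; pos4(id83) recv 94: fwd; pos0(id28) recv 83: fwd
Round 2: pos0(id28) recv 94: fwd; pos1(id36) recv 83: fwd
Round 3: pos1(id36) recv 94: fwd; pos2(id65) recv 83: fwd
Round 4: pos2(id65) recv 94: fwd; pos3(id94) recv 83: drop
Round 5: pos3(id94) recv 94: ELECTED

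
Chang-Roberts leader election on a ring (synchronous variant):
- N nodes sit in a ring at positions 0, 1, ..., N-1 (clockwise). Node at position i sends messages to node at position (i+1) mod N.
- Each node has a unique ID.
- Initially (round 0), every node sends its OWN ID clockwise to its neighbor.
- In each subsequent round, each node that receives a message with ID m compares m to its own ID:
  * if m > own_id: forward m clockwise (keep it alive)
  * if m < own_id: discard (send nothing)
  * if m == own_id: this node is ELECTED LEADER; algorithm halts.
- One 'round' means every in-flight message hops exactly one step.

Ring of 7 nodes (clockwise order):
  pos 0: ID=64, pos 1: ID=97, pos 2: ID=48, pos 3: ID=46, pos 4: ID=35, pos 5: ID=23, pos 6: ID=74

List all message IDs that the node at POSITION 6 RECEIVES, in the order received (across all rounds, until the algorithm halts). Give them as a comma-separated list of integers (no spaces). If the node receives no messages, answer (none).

Round 1: pos1(id97) recv 64: drop; pos2(id48) recv 97: fwd; pos3(id46) recv 48: fwd; pos4(id35) recv 46: fwd; pos5(id23) recv 35: fwd; pos6(id74) recv 23: drop; pos0(id64) recv 74: fwd
Round 2: pos3(id46) recv 97: fwd; pos4(id35) recv 48: fwd; pos5(id23) recv 46: fwd; pos6(id74) recv 35: drop; pos1(id97) recv 74: drop
Round 3: pos4(id35) recv 97: fwd; pos5(id23) recv 48: fwd; pos6(id74) recv 46: drop
Round 4: pos5(id23) recv 97: fwd; pos6(id74) recv 48: drop
Round 5: pos6(id74) recv 97: fwd
Round 6: pos0(id64) recv 97: fwd
Round 7: pos1(id97) recv 97: ELECTED

Answer: 23,35,46,48,97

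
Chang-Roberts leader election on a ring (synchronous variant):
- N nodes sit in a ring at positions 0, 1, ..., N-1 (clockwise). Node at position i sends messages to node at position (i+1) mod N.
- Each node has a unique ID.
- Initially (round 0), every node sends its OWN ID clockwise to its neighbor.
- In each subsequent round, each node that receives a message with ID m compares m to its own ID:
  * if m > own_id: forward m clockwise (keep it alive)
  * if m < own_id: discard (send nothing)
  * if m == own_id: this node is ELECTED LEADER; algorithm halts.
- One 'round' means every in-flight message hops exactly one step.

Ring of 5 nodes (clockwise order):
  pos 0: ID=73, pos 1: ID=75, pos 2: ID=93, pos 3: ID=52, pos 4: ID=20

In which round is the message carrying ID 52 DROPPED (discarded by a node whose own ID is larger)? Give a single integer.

Round 1: pos1(id75) recv 73: drop; pos2(id93) recv 75: drop; pos3(id52) recv 93: fwd; pos4(id20) recv 52: fwd; pos0(id73) recv 20: drop
Round 2: pos4(id20) recv 93: fwd; pos0(id73) recv 52: drop
Round 3: pos0(id73) recv 93: fwd
Round 4: pos1(id75) recv 93: fwd
Round 5: pos2(id93) recv 93: ELECTED
Message ID 52 originates at pos 3; dropped at pos 0 in round 2

Answer: 2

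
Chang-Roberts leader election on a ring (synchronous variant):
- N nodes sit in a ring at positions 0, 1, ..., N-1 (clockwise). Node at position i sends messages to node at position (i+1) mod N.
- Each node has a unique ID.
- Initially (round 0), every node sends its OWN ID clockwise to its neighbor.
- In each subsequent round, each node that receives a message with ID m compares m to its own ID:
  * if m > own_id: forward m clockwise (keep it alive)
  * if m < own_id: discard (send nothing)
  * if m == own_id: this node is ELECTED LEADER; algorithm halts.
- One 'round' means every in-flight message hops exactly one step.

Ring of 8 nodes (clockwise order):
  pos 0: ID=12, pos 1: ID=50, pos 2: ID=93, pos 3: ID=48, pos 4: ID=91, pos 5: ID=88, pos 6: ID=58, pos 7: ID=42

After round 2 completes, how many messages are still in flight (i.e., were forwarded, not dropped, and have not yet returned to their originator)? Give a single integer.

Answer: 4

Derivation:
Round 1: pos1(id50) recv 12: drop; pos2(id93) recv 50: drop; pos3(id48) recv 93: fwd; pos4(id91) recv 48: drop; pos5(id88) recv 91: fwd; pos6(id58) recv 88: fwd; pos7(id42) recv 58: fwd; pos0(id12) recv 42: fwd
Round 2: pos4(id91) recv 93: fwd; pos6(id58) recv 91: fwd; pos7(id42) recv 88: fwd; pos0(id12) recv 58: fwd; pos1(id50) recv 42: drop
After round 2: 4 messages still in flight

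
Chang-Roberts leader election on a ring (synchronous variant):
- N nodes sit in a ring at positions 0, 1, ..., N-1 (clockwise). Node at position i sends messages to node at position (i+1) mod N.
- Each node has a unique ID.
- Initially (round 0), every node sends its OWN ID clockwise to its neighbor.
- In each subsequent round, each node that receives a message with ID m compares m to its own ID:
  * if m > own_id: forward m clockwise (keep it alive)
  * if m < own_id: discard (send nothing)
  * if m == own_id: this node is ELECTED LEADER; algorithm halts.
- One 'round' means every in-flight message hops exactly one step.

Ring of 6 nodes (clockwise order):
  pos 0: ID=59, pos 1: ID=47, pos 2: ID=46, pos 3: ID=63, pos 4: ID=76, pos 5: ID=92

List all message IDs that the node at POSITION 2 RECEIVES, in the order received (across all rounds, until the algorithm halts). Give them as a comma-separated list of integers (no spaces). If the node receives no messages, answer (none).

Answer: 47,59,92

Derivation:
Round 1: pos1(id47) recv 59: fwd; pos2(id46) recv 47: fwd; pos3(id63) recv 46: drop; pos4(id76) recv 63: drop; pos5(id92) recv 76: drop; pos0(id59) recv 92: fwd
Round 2: pos2(id46) recv 59: fwd; pos3(id63) recv 47: drop; pos1(id47) recv 92: fwd
Round 3: pos3(id63) recv 59: drop; pos2(id46) recv 92: fwd
Round 4: pos3(id63) recv 92: fwd
Round 5: pos4(id76) recv 92: fwd
Round 6: pos5(id92) recv 92: ELECTED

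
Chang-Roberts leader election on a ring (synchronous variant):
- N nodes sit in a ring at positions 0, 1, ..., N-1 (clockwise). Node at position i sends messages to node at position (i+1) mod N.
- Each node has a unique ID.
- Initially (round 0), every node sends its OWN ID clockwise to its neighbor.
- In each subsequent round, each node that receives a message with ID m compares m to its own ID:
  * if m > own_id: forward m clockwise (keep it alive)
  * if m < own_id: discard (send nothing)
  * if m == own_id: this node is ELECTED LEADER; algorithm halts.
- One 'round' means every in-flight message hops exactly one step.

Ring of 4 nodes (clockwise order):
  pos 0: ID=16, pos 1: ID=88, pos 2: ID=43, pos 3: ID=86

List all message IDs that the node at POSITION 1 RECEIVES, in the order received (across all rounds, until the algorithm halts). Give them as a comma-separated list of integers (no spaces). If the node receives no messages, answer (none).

Round 1: pos1(id88) recv 16: drop; pos2(id43) recv 88: fwd; pos3(id86) recv 43: drop; pos0(id16) recv 86: fwd
Round 2: pos3(id86) recv 88: fwd; pos1(id88) recv 86: drop
Round 3: pos0(id16) recv 88: fwd
Round 4: pos1(id88) recv 88: ELECTED

Answer: 16,86,88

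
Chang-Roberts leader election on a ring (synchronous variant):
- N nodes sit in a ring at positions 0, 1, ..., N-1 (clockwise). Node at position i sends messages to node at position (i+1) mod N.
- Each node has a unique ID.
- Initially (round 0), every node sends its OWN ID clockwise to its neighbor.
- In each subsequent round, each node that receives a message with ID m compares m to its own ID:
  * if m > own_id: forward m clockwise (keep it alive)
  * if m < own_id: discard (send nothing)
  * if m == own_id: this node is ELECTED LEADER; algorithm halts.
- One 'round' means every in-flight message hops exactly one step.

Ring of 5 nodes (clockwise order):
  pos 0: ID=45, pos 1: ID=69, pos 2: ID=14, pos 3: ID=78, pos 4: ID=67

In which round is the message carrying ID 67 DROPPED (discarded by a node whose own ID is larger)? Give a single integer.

Round 1: pos1(id69) recv 45: drop; pos2(id14) recv 69: fwd; pos3(id78) recv 14: drop; pos4(id67) recv 78: fwd; pos0(id45) recv 67: fwd
Round 2: pos3(id78) recv 69: drop; pos0(id45) recv 78: fwd; pos1(id69) recv 67: drop
Round 3: pos1(id69) recv 78: fwd
Round 4: pos2(id14) recv 78: fwd
Round 5: pos3(id78) recv 78: ELECTED
Message ID 67 originates at pos 4; dropped at pos 1 in round 2

Answer: 2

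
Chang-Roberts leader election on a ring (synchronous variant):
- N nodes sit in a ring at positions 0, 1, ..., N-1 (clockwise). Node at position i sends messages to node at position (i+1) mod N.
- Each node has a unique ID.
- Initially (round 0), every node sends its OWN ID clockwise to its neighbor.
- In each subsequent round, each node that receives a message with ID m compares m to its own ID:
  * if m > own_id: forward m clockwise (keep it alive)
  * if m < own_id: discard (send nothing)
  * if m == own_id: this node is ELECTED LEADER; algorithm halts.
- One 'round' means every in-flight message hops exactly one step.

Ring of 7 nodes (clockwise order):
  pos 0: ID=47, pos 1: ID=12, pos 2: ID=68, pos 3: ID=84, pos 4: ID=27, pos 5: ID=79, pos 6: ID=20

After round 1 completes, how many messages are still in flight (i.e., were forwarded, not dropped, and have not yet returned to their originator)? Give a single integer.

Answer: 3

Derivation:
Round 1: pos1(id12) recv 47: fwd; pos2(id68) recv 12: drop; pos3(id84) recv 68: drop; pos4(id27) recv 84: fwd; pos5(id79) recv 27: drop; pos6(id20) recv 79: fwd; pos0(id47) recv 20: drop
After round 1: 3 messages still in flight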